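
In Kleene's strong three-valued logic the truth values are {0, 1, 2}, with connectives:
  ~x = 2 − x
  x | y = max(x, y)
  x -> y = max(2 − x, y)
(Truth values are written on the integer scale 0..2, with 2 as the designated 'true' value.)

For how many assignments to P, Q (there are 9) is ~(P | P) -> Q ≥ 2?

P = 0, Q = 0 ↦ 0  <
P = 0, Q = 1 ↦ 1  <
P = 0, Q = 2 ↦ 2  ≥
P = 1, Q = 0 ↦ 1  <
P = 1, Q = 1 ↦ 1  <
P = 1, Q = 2 ↦ 2  ≥
P = 2, Q = 0 ↦ 2  ≥
P = 2, Q = 1 ↦ 2  ≥
P = 2, Q = 2 ↦ 2  ≥
So 5 of the 9 assignments meet the threshold.

5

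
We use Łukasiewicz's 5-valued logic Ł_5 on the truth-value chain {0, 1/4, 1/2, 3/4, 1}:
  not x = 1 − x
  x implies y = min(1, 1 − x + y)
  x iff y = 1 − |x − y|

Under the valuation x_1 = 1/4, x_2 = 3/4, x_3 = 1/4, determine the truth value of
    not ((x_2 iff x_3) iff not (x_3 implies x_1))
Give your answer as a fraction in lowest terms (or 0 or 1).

x_2 iff x_3 = 3/4 iff 1/4 = 1/2
x_3 implies x_1 = 1/4 implies 1/4 = 1
not (x_3 implies x_1) = not 1 = 0
(x_2 iff x_3) iff not (x_3 implies x_1) = 1/2 iff 0 = 1/2
not ((x_2 iff x_3) iff not (x_3 implies x_1)) = not 1/2 = 1/2

1/2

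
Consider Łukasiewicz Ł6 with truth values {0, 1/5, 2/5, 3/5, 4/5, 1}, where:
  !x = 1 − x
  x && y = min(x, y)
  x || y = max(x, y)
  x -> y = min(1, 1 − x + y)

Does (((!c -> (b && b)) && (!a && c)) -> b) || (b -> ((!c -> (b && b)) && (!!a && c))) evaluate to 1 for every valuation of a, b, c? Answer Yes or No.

No

Counterexample: take a = 0, b = 1/5, c = 2/5.
!c = !2/5 = 3/5
b && b = 1/5 && 1/5 = 1/5
!c -> (b && b) = 3/5 -> 1/5 = 3/5
!a = !0 = 1
!a && c = 1 && 2/5 = 2/5
(!c -> (b && b)) && (!a && c) = 3/5 && 2/5 = 2/5
((!c -> (b && b)) && (!a && c)) -> b = 2/5 -> 1/5 = 4/5
!c = !2/5 = 3/5
b && b = 1/5 && 1/5 = 1/5
!c -> (b && b) = 3/5 -> 1/5 = 3/5
!a = !0 = 1
!!a = !1 = 0
!!a && c = 0 && 2/5 = 0
(!c -> (b && b)) && (!!a && c) = 3/5 && 0 = 0
b -> ((!c -> (b && b)) && (!!a && c)) = 1/5 -> 0 = 4/5
(((!c -> (b && b)) && (!a && c)) -> b) || (b -> ((!c -> (b && b)) && (!!a && c))) = 4/5 || 4/5 = 4/5
This gives 4/5 ≠ 1.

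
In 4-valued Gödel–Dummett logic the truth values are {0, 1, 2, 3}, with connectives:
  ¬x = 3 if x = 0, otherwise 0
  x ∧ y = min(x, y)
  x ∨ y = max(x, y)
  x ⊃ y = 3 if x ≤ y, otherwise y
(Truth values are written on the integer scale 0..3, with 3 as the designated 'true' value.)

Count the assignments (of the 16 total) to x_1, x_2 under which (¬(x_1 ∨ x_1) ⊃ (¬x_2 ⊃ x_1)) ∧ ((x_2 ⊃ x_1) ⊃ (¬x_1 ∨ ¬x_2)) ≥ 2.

6

x_1 = 0, x_2 = 0 ↦ 0  <
x_1 = 0, x_2 = 1 ↦ 3  ≥
x_1 = 0, x_2 = 2 ↦ 3  ≥
x_1 = 0, x_2 = 3 ↦ 3  ≥
x_1 = 1, x_2 = 0 ↦ 3  ≥
x_1 = 1, x_2 = 1 ↦ 0  <
x_1 = 1, x_2 = 2 ↦ 0  <
x_1 = 1, x_2 = 3 ↦ 0  <
x_1 = 2, x_2 = 0 ↦ 3  ≥
x_1 = 2, x_2 = 1 ↦ 0  <
x_1 = 2, x_2 = 2 ↦ 0  <
x_1 = 2, x_2 = 3 ↦ 0  <
x_1 = 3, x_2 = 0 ↦ 3  ≥
x_1 = 3, x_2 = 1 ↦ 0  <
x_1 = 3, x_2 = 2 ↦ 0  <
x_1 = 3, x_2 = 3 ↦ 0  <
So 6 of the 16 assignments meet the threshold.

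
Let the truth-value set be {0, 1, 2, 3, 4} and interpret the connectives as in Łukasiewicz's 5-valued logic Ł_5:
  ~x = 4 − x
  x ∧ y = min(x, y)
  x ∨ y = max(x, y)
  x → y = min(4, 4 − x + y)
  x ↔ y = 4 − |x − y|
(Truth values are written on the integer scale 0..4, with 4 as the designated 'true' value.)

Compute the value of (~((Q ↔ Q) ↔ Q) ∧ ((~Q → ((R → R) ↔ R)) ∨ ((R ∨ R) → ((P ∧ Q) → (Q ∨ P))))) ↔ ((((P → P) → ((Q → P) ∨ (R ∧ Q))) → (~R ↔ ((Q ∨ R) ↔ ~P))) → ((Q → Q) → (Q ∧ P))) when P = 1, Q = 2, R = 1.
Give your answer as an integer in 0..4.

3

Q ↔ Q = 2 ↔ 2 = 4
(Q ↔ Q) ↔ Q = 4 ↔ 2 = 2
~((Q ↔ Q) ↔ Q) = ~2 = 2
~Q = ~2 = 2
R → R = 1 → 1 = 4
(R → R) ↔ R = 4 ↔ 1 = 1
~Q → ((R → R) ↔ R) = 2 → 1 = 3
R ∨ R = 1 ∨ 1 = 1
P ∧ Q = 1 ∧ 2 = 1
Q ∨ P = 2 ∨ 1 = 2
(P ∧ Q) → (Q ∨ P) = 1 → 2 = 4
(R ∨ R) → ((P ∧ Q) → (Q ∨ P)) = 1 → 4 = 4
(~Q → ((R → R) ↔ R)) ∨ ((R ∨ R) → ((P ∧ Q) → (Q ∨ P))) = 3 ∨ 4 = 4
~((Q ↔ Q) ↔ Q) ∧ ((~Q → ((R → R) ↔ R)) ∨ ((R ∨ R) → ((P ∧ Q) → (Q ∨ P)))) = 2 ∧ 4 = 2
P → P = 1 → 1 = 4
Q → P = 2 → 1 = 3
R ∧ Q = 1 ∧ 2 = 1
(Q → P) ∨ (R ∧ Q) = 3 ∨ 1 = 3
(P → P) → ((Q → P) ∨ (R ∧ Q)) = 4 → 3 = 3
~R = ~1 = 3
Q ∨ R = 2 ∨ 1 = 2
~P = ~1 = 3
(Q ∨ R) ↔ ~P = 2 ↔ 3 = 3
~R ↔ ((Q ∨ R) ↔ ~P) = 3 ↔ 3 = 4
((P → P) → ((Q → P) ∨ (R ∧ Q))) → (~R ↔ ((Q ∨ R) ↔ ~P)) = 3 → 4 = 4
Q → Q = 2 → 2 = 4
Q ∧ P = 2 ∧ 1 = 1
(Q → Q) → (Q ∧ P) = 4 → 1 = 1
(((P → P) → ((Q → P) ∨ (R ∧ Q))) → (~R ↔ ((Q ∨ R) ↔ ~P))) → ((Q → Q) → (Q ∧ P)) = 4 → 1 = 1
(~((Q ↔ Q) ↔ Q) ∧ ((~Q → ((R → R) ↔ R)) ∨ ((R ∨ R) → ((P ∧ Q) → (Q ∨ P))))) ↔ ((((P → P) → ((Q → P) ∨ (R ∧ Q))) → (~R ↔ ((Q ∨ R) ↔ ~P))) → ((Q → Q) → (Q ∧ P))) = 2 ↔ 1 = 3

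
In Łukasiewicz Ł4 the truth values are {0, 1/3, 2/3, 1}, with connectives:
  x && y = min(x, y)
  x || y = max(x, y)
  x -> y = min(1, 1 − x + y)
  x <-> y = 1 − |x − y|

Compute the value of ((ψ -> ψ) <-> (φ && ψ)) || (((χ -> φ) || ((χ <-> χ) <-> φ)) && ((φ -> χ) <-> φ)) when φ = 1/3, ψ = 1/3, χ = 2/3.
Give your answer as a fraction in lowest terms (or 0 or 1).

ψ -> ψ = 1/3 -> 1/3 = 1
φ && ψ = 1/3 && 1/3 = 1/3
(ψ -> ψ) <-> (φ && ψ) = 1 <-> 1/3 = 1/3
χ -> φ = 2/3 -> 1/3 = 2/3
χ <-> χ = 2/3 <-> 2/3 = 1
(χ <-> χ) <-> φ = 1 <-> 1/3 = 1/3
(χ -> φ) || ((χ <-> χ) <-> φ) = 2/3 || 1/3 = 2/3
φ -> χ = 1/3 -> 2/3 = 1
(φ -> χ) <-> φ = 1 <-> 1/3 = 1/3
((χ -> φ) || ((χ <-> χ) <-> φ)) && ((φ -> χ) <-> φ) = 2/3 && 1/3 = 1/3
((ψ -> ψ) <-> (φ && ψ)) || (((χ -> φ) || ((χ <-> χ) <-> φ)) && ((φ -> χ) <-> φ)) = 1/3 || 1/3 = 1/3

1/3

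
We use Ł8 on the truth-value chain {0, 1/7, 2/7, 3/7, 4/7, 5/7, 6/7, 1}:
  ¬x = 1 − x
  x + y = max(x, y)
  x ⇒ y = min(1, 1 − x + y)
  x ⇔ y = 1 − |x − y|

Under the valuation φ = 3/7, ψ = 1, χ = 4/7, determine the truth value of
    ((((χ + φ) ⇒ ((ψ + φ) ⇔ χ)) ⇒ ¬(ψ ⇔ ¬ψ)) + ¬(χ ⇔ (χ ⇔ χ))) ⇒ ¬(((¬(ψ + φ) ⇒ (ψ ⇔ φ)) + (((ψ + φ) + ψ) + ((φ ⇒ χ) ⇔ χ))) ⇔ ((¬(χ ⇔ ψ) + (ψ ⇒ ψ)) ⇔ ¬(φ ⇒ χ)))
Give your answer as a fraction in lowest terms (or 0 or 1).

χ + φ = 4/7 + 3/7 = 4/7
ψ + φ = 1 + 3/7 = 1
(ψ + φ) ⇔ χ = 1 ⇔ 4/7 = 4/7
(χ + φ) ⇒ ((ψ + φ) ⇔ χ) = 4/7 ⇒ 4/7 = 1
¬ψ = ¬1 = 0
ψ ⇔ ¬ψ = 1 ⇔ 0 = 0
¬(ψ ⇔ ¬ψ) = ¬0 = 1
((χ + φ) ⇒ ((ψ + φ) ⇔ χ)) ⇒ ¬(ψ ⇔ ¬ψ) = 1 ⇒ 1 = 1
χ ⇔ χ = 4/7 ⇔ 4/7 = 1
χ ⇔ (χ ⇔ χ) = 4/7 ⇔ 1 = 4/7
¬(χ ⇔ (χ ⇔ χ)) = ¬4/7 = 3/7
(((χ + φ) ⇒ ((ψ + φ) ⇔ χ)) ⇒ ¬(ψ ⇔ ¬ψ)) + ¬(χ ⇔ (χ ⇔ χ)) = 1 + 3/7 = 1
ψ + φ = 1 + 3/7 = 1
¬(ψ + φ) = ¬1 = 0
ψ ⇔ φ = 1 ⇔ 3/7 = 3/7
¬(ψ + φ) ⇒ (ψ ⇔ φ) = 0 ⇒ 3/7 = 1
ψ + φ = 1 + 3/7 = 1
(ψ + φ) + ψ = 1 + 1 = 1
φ ⇒ χ = 3/7 ⇒ 4/7 = 1
(φ ⇒ χ) ⇔ χ = 1 ⇔ 4/7 = 4/7
((ψ + φ) + ψ) + ((φ ⇒ χ) ⇔ χ) = 1 + 4/7 = 1
(¬(ψ + φ) ⇒ (ψ ⇔ φ)) + (((ψ + φ) + ψ) + ((φ ⇒ χ) ⇔ χ)) = 1 + 1 = 1
χ ⇔ ψ = 4/7 ⇔ 1 = 4/7
¬(χ ⇔ ψ) = ¬4/7 = 3/7
ψ ⇒ ψ = 1 ⇒ 1 = 1
¬(χ ⇔ ψ) + (ψ ⇒ ψ) = 3/7 + 1 = 1
φ ⇒ χ = 3/7 ⇒ 4/7 = 1
¬(φ ⇒ χ) = ¬1 = 0
(¬(χ ⇔ ψ) + (ψ ⇒ ψ)) ⇔ ¬(φ ⇒ χ) = 1 ⇔ 0 = 0
((¬(ψ + φ) ⇒ (ψ ⇔ φ)) + (((ψ + φ) + ψ) + ((φ ⇒ χ) ⇔ χ))) ⇔ ((¬(χ ⇔ ψ) + (ψ ⇒ ψ)) ⇔ ¬(φ ⇒ χ)) = 1 ⇔ 0 = 0
¬(((¬(ψ + φ) ⇒ (ψ ⇔ φ)) + (((ψ + φ) + ψ) + ((φ ⇒ χ) ⇔ χ))) ⇔ ((¬(χ ⇔ ψ) + (ψ ⇒ ψ)) ⇔ ¬(φ ⇒ χ))) = ¬0 = 1
((((χ + φ) ⇒ ((ψ + φ) ⇔ χ)) ⇒ ¬(ψ ⇔ ¬ψ)) + ¬(χ ⇔ (χ ⇔ χ))) ⇒ ¬(((¬(ψ + φ) ⇒ (ψ ⇔ φ)) + (((ψ + φ) + ψ) + ((φ ⇒ χ) ⇔ χ))) ⇔ ((¬(χ ⇔ ψ) + (ψ ⇒ ψ)) ⇔ ¬(φ ⇒ χ))) = 1 ⇒ 1 = 1

1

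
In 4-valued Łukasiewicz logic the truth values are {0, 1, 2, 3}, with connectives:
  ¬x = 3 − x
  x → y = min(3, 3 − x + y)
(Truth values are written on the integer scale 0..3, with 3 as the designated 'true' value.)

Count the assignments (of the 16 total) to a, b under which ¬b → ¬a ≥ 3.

10

a = 0, b = 0 ↦ 3  ≥
a = 0, b = 1 ↦ 3  ≥
a = 0, b = 2 ↦ 3  ≥
a = 0, b = 3 ↦ 3  ≥
a = 1, b = 0 ↦ 2  <
a = 1, b = 1 ↦ 3  ≥
a = 1, b = 2 ↦ 3  ≥
a = 1, b = 3 ↦ 3  ≥
a = 2, b = 0 ↦ 1  <
a = 2, b = 1 ↦ 2  <
a = 2, b = 2 ↦ 3  ≥
a = 2, b = 3 ↦ 3  ≥
a = 3, b = 0 ↦ 0  <
a = 3, b = 1 ↦ 1  <
a = 3, b = 2 ↦ 2  <
a = 3, b = 3 ↦ 3  ≥
So 10 of the 16 assignments meet the threshold.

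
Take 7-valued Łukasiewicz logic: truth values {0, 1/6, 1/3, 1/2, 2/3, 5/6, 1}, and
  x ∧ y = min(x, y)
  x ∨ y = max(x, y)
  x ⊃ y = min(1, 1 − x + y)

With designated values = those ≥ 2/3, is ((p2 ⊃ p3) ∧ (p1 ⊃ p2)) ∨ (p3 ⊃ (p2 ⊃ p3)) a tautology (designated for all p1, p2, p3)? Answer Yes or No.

At p1 = 1/3, p2 = 2/3, p3 = 2/3, for instance:
p2 ⊃ p3 = 2/3 ⊃ 2/3 = 1
p1 ⊃ p2 = 1/3 ⊃ 2/3 = 1
(p2 ⊃ p3) ∧ (p1 ⊃ p2) = 1 ∧ 1 = 1
p2 ⊃ p3 = 2/3 ⊃ 2/3 = 1
p3 ⊃ (p2 ⊃ p3) = 2/3 ⊃ 1 = 1
((p2 ⊃ p3) ∧ (p1 ⊃ p2)) ∨ (p3 ⊃ (p2 ⊃ p3)) = 1 ∨ 1 = 1
and checking the remaining 342 assignments likewise gives ≥ 2/3 in every case.

Yes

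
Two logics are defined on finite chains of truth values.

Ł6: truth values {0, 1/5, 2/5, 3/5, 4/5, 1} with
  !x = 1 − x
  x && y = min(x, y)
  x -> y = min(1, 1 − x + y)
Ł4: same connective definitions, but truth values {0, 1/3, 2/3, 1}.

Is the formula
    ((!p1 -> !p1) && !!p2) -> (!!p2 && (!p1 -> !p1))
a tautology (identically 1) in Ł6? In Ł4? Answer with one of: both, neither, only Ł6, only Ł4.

both

In Ł6: every assignment gives 1 — tautology.
In Ł4: every assignment gives 1 — tautology.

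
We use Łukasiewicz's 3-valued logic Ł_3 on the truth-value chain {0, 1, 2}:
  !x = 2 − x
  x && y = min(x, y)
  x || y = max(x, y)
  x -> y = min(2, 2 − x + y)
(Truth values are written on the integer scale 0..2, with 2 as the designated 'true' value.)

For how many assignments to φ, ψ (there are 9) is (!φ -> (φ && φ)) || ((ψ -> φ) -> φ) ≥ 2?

φ = 0, ψ = 0 ↦ 0  <
φ = 0, ψ = 1 ↦ 1  <
φ = 0, ψ = 2 ↦ 2  ≥
φ = 1, ψ = 0 ↦ 2  ≥
φ = 1, ψ = 1 ↦ 2  ≥
φ = 1, ψ = 2 ↦ 2  ≥
φ = 2, ψ = 0 ↦ 2  ≥
φ = 2, ψ = 1 ↦ 2  ≥
φ = 2, ψ = 2 ↦ 2  ≥
So 7 of the 9 assignments meet the threshold.

7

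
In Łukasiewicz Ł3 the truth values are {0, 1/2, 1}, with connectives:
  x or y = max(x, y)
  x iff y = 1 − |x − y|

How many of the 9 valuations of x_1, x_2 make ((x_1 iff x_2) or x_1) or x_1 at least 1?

x_1 = 0, x_2 = 0 ↦ 1  ≥
x_1 = 0, x_2 = 1/2 ↦ 1/2  <
x_1 = 0, x_2 = 1 ↦ 0  <
x_1 = 1/2, x_2 = 0 ↦ 1/2  <
x_1 = 1/2, x_2 = 1/2 ↦ 1  ≥
x_1 = 1/2, x_2 = 1 ↦ 1/2  <
x_1 = 1, x_2 = 0 ↦ 1  ≥
x_1 = 1, x_2 = 1/2 ↦ 1  ≥
x_1 = 1, x_2 = 1 ↦ 1  ≥
So 5 of the 9 assignments meet the threshold.

5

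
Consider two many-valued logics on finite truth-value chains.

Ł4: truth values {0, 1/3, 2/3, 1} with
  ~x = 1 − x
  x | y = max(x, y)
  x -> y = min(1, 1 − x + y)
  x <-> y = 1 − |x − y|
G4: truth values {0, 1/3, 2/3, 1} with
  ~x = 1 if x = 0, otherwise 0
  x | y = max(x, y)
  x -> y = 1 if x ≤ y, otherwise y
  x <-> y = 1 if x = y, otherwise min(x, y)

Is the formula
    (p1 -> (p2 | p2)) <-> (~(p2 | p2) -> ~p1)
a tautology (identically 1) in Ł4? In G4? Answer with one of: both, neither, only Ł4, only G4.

only Ł4

In Ł4: every assignment gives 1 — tautology.
In G4: at p1 = 2/3, p2 = 1/3 the value is 1/3 — not a tautology.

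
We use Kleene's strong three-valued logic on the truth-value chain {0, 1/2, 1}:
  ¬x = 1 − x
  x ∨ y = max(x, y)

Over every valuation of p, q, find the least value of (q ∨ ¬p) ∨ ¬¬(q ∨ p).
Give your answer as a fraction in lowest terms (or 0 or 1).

Take p = 1/2, q = 0:
¬p = ¬1/2 = 1/2
q ∨ ¬p = 0 ∨ 1/2 = 1/2
q ∨ p = 0 ∨ 1/2 = 1/2
¬(q ∨ p) = ¬1/2 = 1/2
¬¬(q ∨ p) = ¬1/2 = 1/2
(q ∨ ¬p) ∨ ¬¬(q ∨ p) = 1/2 ∨ 1/2 = 1/2
No assignment yields a value below 1/2, so this is the minimum.

1/2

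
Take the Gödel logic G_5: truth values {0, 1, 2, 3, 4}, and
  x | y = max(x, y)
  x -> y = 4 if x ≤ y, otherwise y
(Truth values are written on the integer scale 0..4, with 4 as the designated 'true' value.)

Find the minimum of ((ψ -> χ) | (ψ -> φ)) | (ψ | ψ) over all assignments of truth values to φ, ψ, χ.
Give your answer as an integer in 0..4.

Take φ = 0, ψ = 1, χ = 0:
ψ -> χ = 1 -> 0 = 0
ψ -> φ = 1 -> 0 = 0
(ψ -> χ) | (ψ -> φ) = 0 | 0 = 0
ψ | ψ = 1 | 1 = 1
((ψ -> χ) | (ψ -> φ)) | (ψ | ψ) = 0 | 1 = 1
No assignment yields a value below 1, so this is the minimum.

1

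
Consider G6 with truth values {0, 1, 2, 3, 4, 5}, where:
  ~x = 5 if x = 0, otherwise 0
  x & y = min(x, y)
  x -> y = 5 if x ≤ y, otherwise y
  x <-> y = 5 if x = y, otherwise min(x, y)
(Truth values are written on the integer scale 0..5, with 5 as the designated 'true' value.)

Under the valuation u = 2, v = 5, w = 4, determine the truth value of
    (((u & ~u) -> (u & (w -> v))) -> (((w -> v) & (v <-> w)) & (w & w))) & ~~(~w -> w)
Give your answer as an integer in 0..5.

~u = ~2 = 0
u & ~u = 2 & 0 = 0
w -> v = 4 -> 5 = 5
u & (w -> v) = 2 & 5 = 2
(u & ~u) -> (u & (w -> v)) = 0 -> 2 = 5
w -> v = 4 -> 5 = 5
v <-> w = 5 <-> 4 = 4
(w -> v) & (v <-> w) = 5 & 4 = 4
w & w = 4 & 4 = 4
((w -> v) & (v <-> w)) & (w & w) = 4 & 4 = 4
((u & ~u) -> (u & (w -> v))) -> (((w -> v) & (v <-> w)) & (w & w)) = 5 -> 4 = 4
~w = ~4 = 0
~w -> w = 0 -> 4 = 5
~(~w -> w) = ~5 = 0
~~(~w -> w) = ~0 = 5
(((u & ~u) -> (u & (w -> v))) -> (((w -> v) & (v <-> w)) & (w & w))) & ~~(~w -> w) = 4 & 5 = 4

4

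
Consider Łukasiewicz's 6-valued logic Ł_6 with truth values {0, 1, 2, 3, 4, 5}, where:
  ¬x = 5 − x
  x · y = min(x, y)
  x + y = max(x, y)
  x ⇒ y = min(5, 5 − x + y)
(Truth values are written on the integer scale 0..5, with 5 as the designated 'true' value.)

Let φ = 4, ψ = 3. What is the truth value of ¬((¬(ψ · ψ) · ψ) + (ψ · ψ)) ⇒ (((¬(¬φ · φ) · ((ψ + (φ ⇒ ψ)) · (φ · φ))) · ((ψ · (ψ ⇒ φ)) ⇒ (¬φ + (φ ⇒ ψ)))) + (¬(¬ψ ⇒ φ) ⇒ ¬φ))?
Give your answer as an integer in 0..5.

ψ · ψ = 3 · 3 = 3
¬(ψ · ψ) = ¬3 = 2
¬(ψ · ψ) · ψ = 2 · 3 = 2
ψ · ψ = 3 · 3 = 3
(¬(ψ · ψ) · ψ) + (ψ · ψ) = 2 + 3 = 3
¬((¬(ψ · ψ) · ψ) + (ψ · ψ)) = ¬3 = 2
¬φ = ¬4 = 1
¬φ · φ = 1 · 4 = 1
¬(¬φ · φ) = ¬1 = 4
φ ⇒ ψ = 4 ⇒ 3 = 4
ψ + (φ ⇒ ψ) = 3 + 4 = 4
φ · φ = 4 · 4 = 4
(ψ + (φ ⇒ ψ)) · (φ · φ) = 4 · 4 = 4
¬(¬φ · φ) · ((ψ + (φ ⇒ ψ)) · (φ · φ)) = 4 · 4 = 4
ψ ⇒ φ = 3 ⇒ 4 = 5
ψ · (ψ ⇒ φ) = 3 · 5 = 3
¬φ = ¬4 = 1
φ ⇒ ψ = 4 ⇒ 3 = 4
¬φ + (φ ⇒ ψ) = 1 + 4 = 4
(ψ · (ψ ⇒ φ)) ⇒ (¬φ + (φ ⇒ ψ)) = 3 ⇒ 4 = 5
(¬(¬φ · φ) · ((ψ + (φ ⇒ ψ)) · (φ · φ))) · ((ψ · (ψ ⇒ φ)) ⇒ (¬φ + (φ ⇒ ψ))) = 4 · 5 = 4
¬ψ = ¬3 = 2
¬ψ ⇒ φ = 2 ⇒ 4 = 5
¬(¬ψ ⇒ φ) = ¬5 = 0
¬φ = ¬4 = 1
¬(¬ψ ⇒ φ) ⇒ ¬φ = 0 ⇒ 1 = 5
((¬(¬φ · φ) · ((ψ + (φ ⇒ ψ)) · (φ · φ))) · ((ψ · (ψ ⇒ φ)) ⇒ (¬φ + (φ ⇒ ψ)))) + (¬(¬ψ ⇒ φ) ⇒ ¬φ) = 4 + 5 = 5
¬((¬(ψ · ψ) · ψ) + (ψ · ψ)) ⇒ (((¬(¬φ · φ) · ((ψ + (φ ⇒ ψ)) · (φ · φ))) · ((ψ · (ψ ⇒ φ)) ⇒ (¬φ + (φ ⇒ ψ)))) + (¬(¬ψ ⇒ φ) ⇒ ¬φ)) = 2 ⇒ 5 = 5

5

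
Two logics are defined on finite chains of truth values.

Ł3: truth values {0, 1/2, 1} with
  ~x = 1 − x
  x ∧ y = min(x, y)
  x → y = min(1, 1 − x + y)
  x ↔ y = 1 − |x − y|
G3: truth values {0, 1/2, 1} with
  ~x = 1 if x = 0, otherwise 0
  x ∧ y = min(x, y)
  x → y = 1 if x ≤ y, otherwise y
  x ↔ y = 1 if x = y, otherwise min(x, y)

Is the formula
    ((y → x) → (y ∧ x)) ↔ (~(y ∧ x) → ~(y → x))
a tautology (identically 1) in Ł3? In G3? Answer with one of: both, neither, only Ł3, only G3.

only Ł3

In Ł3: every assignment gives 1 — tautology.
In G3: at x = 1/2, y = 1/2 the value is 1/2 — not a tautology.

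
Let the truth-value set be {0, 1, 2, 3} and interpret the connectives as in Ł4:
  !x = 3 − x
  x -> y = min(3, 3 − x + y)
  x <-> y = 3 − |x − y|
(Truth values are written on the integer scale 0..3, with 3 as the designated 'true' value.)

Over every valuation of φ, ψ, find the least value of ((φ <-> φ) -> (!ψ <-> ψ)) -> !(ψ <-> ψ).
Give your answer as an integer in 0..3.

1

Take φ = 0, ψ = 1:
φ <-> φ = 0 <-> 0 = 3
!ψ = !1 = 2
!ψ <-> ψ = 2 <-> 1 = 2
(φ <-> φ) -> (!ψ <-> ψ) = 3 -> 2 = 2
ψ <-> ψ = 1 <-> 1 = 3
!(ψ <-> ψ) = !3 = 0
((φ <-> φ) -> (!ψ <-> ψ)) -> !(ψ <-> ψ) = 2 -> 0 = 1
No assignment yields a value below 1, so this is the minimum.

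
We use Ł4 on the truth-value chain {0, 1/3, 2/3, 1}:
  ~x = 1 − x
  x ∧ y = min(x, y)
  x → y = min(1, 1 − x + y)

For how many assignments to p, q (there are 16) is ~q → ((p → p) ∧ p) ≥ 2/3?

p = 0, q = 0 ↦ 0  <
p = 0, q = 1/3 ↦ 1/3  <
p = 0, q = 2/3 ↦ 2/3  ≥
p = 0, q = 1 ↦ 1  ≥
p = 1/3, q = 0 ↦ 1/3  <
p = 1/3, q = 1/3 ↦ 2/3  ≥
p = 1/3, q = 2/3 ↦ 1  ≥
p = 1/3, q = 1 ↦ 1  ≥
p = 2/3, q = 0 ↦ 2/3  ≥
p = 2/3, q = 1/3 ↦ 1  ≥
p = 2/3, q = 2/3 ↦ 1  ≥
p = 2/3, q = 1 ↦ 1  ≥
p = 1, q = 0 ↦ 1  ≥
p = 1, q = 1/3 ↦ 1  ≥
p = 1, q = 2/3 ↦ 1  ≥
p = 1, q = 1 ↦ 1  ≥
So 13 of the 16 assignments meet the threshold.

13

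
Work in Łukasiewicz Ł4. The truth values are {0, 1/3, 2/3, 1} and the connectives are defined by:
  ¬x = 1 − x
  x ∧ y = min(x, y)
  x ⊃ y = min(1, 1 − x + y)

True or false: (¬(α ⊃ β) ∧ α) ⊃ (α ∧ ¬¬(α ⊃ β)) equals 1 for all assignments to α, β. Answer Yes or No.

Counterexample: take α = 2/3, β = 0.
α ⊃ β = 2/3 ⊃ 0 = 1/3
¬(α ⊃ β) = ¬1/3 = 2/3
¬(α ⊃ β) ∧ α = 2/3 ∧ 2/3 = 2/3
α ⊃ β = 2/3 ⊃ 0 = 1/3
¬(α ⊃ β) = ¬1/3 = 2/3
¬¬(α ⊃ β) = ¬2/3 = 1/3
α ∧ ¬¬(α ⊃ β) = 2/3 ∧ 1/3 = 1/3
(¬(α ⊃ β) ∧ α) ⊃ (α ∧ ¬¬(α ⊃ β)) = 2/3 ⊃ 1/3 = 2/3
This gives 2/3 ≠ 1.

No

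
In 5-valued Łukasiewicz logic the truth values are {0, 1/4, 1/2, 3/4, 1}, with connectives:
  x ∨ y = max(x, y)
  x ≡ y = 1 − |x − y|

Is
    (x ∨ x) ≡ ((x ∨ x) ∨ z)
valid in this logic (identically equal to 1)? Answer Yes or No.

No

Counterexample: take x = 0, z = 1/4.
x ∨ x = 0 ∨ 0 = 0
(x ∨ x) ∨ z = 0 ∨ 1/4 = 1/4
(x ∨ x) ≡ ((x ∨ x) ∨ z) = 0 ≡ 1/4 = 3/4
This gives 3/4 ≠ 1.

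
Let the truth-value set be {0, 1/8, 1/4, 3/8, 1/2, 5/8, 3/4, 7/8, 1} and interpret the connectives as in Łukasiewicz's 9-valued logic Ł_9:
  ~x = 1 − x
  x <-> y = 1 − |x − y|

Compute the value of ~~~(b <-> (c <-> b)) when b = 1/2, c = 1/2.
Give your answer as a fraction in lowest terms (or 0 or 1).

c <-> b = 1/2 <-> 1/2 = 1
b <-> (c <-> b) = 1/2 <-> 1 = 1/2
~(b <-> (c <-> b)) = ~1/2 = 1/2
~~(b <-> (c <-> b)) = ~1/2 = 1/2
~~~(b <-> (c <-> b)) = ~1/2 = 1/2

1/2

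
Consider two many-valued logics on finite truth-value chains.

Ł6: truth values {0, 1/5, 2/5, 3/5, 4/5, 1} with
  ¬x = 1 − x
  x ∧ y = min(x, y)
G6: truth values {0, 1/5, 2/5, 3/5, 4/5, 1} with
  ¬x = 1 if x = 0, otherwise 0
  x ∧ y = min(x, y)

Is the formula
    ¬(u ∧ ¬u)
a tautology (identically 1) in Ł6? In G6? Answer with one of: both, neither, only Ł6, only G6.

only G6

In Ł6: at u = 1/5 the value is 4/5 — not a tautology.
In G6: every assignment gives 1 — tautology.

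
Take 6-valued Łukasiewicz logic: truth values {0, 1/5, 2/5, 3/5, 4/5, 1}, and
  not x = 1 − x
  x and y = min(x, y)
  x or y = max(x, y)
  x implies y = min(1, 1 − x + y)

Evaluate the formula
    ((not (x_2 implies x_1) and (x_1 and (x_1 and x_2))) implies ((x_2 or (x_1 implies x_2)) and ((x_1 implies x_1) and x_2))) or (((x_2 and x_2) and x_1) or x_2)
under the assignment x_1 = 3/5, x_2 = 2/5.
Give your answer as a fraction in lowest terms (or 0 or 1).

x_2 implies x_1 = 2/5 implies 3/5 = 1
not (x_2 implies x_1) = not 1 = 0
x_1 and x_2 = 3/5 and 2/5 = 2/5
x_1 and (x_1 and x_2) = 3/5 and 2/5 = 2/5
not (x_2 implies x_1) and (x_1 and (x_1 and x_2)) = 0 and 2/5 = 0
x_1 implies x_2 = 3/5 implies 2/5 = 4/5
x_2 or (x_1 implies x_2) = 2/5 or 4/5 = 4/5
x_1 implies x_1 = 3/5 implies 3/5 = 1
(x_1 implies x_1) and x_2 = 1 and 2/5 = 2/5
(x_2 or (x_1 implies x_2)) and ((x_1 implies x_1) and x_2) = 4/5 and 2/5 = 2/5
(not (x_2 implies x_1) and (x_1 and (x_1 and x_2))) implies ((x_2 or (x_1 implies x_2)) and ((x_1 implies x_1) and x_2)) = 0 implies 2/5 = 1
x_2 and x_2 = 2/5 and 2/5 = 2/5
(x_2 and x_2) and x_1 = 2/5 and 3/5 = 2/5
((x_2 and x_2) and x_1) or x_2 = 2/5 or 2/5 = 2/5
((not (x_2 implies x_1) and (x_1 and (x_1 and x_2))) implies ((x_2 or (x_1 implies x_2)) and ((x_1 implies x_1) and x_2))) or (((x_2 and x_2) and x_1) or x_2) = 1 or 2/5 = 1

1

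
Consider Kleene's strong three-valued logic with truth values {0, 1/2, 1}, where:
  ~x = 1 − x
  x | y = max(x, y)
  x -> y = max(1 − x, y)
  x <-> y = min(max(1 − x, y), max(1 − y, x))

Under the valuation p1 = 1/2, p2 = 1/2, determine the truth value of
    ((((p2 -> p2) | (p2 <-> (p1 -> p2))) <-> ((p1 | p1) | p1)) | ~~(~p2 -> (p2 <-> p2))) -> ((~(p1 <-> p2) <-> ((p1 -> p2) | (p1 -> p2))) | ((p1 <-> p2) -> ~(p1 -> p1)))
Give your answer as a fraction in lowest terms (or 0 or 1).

1/2

p2 -> p2 = 1/2 -> 1/2 = 1/2
p1 -> p2 = 1/2 -> 1/2 = 1/2
p2 <-> (p1 -> p2) = 1/2 <-> 1/2 = 1/2
(p2 -> p2) | (p2 <-> (p1 -> p2)) = 1/2 | 1/2 = 1/2
p1 | p1 = 1/2 | 1/2 = 1/2
(p1 | p1) | p1 = 1/2 | 1/2 = 1/2
((p2 -> p2) | (p2 <-> (p1 -> p2))) <-> ((p1 | p1) | p1) = 1/2 <-> 1/2 = 1/2
~p2 = ~1/2 = 1/2
p2 <-> p2 = 1/2 <-> 1/2 = 1/2
~p2 -> (p2 <-> p2) = 1/2 -> 1/2 = 1/2
~(~p2 -> (p2 <-> p2)) = ~1/2 = 1/2
~~(~p2 -> (p2 <-> p2)) = ~1/2 = 1/2
(((p2 -> p2) | (p2 <-> (p1 -> p2))) <-> ((p1 | p1) | p1)) | ~~(~p2 -> (p2 <-> p2)) = 1/2 | 1/2 = 1/2
p1 <-> p2 = 1/2 <-> 1/2 = 1/2
~(p1 <-> p2) = ~1/2 = 1/2
p1 -> p2 = 1/2 -> 1/2 = 1/2
p1 -> p2 = 1/2 -> 1/2 = 1/2
(p1 -> p2) | (p1 -> p2) = 1/2 | 1/2 = 1/2
~(p1 <-> p2) <-> ((p1 -> p2) | (p1 -> p2)) = 1/2 <-> 1/2 = 1/2
p1 <-> p2 = 1/2 <-> 1/2 = 1/2
p1 -> p1 = 1/2 -> 1/2 = 1/2
~(p1 -> p1) = ~1/2 = 1/2
(p1 <-> p2) -> ~(p1 -> p1) = 1/2 -> 1/2 = 1/2
(~(p1 <-> p2) <-> ((p1 -> p2) | (p1 -> p2))) | ((p1 <-> p2) -> ~(p1 -> p1)) = 1/2 | 1/2 = 1/2
((((p2 -> p2) | (p2 <-> (p1 -> p2))) <-> ((p1 | p1) | p1)) | ~~(~p2 -> (p2 <-> p2))) -> ((~(p1 <-> p2) <-> ((p1 -> p2) | (p1 -> p2))) | ((p1 <-> p2) -> ~(p1 -> p1))) = 1/2 -> 1/2 = 1/2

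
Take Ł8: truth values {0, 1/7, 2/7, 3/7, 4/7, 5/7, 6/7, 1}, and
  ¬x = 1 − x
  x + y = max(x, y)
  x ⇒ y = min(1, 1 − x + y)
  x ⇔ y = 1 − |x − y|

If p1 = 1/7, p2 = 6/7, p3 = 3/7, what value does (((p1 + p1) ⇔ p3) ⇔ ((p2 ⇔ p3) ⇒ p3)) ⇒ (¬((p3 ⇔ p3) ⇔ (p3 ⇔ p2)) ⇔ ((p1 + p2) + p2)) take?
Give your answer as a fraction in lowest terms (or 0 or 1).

p1 + p1 = 1/7 + 1/7 = 1/7
(p1 + p1) ⇔ p3 = 1/7 ⇔ 3/7 = 5/7
p2 ⇔ p3 = 6/7 ⇔ 3/7 = 4/7
(p2 ⇔ p3) ⇒ p3 = 4/7 ⇒ 3/7 = 6/7
((p1 + p1) ⇔ p3) ⇔ ((p2 ⇔ p3) ⇒ p3) = 5/7 ⇔ 6/7 = 6/7
p3 ⇔ p3 = 3/7 ⇔ 3/7 = 1
p3 ⇔ p2 = 3/7 ⇔ 6/7 = 4/7
(p3 ⇔ p3) ⇔ (p3 ⇔ p2) = 1 ⇔ 4/7 = 4/7
¬((p3 ⇔ p3) ⇔ (p3 ⇔ p2)) = ¬4/7 = 3/7
p1 + p2 = 1/7 + 6/7 = 6/7
(p1 + p2) + p2 = 6/7 + 6/7 = 6/7
¬((p3 ⇔ p3) ⇔ (p3 ⇔ p2)) ⇔ ((p1 + p2) + p2) = 3/7 ⇔ 6/7 = 4/7
(((p1 + p1) ⇔ p3) ⇔ ((p2 ⇔ p3) ⇒ p3)) ⇒ (¬((p3 ⇔ p3) ⇔ (p3 ⇔ p2)) ⇔ ((p1 + p2) + p2)) = 6/7 ⇒ 4/7 = 5/7

5/7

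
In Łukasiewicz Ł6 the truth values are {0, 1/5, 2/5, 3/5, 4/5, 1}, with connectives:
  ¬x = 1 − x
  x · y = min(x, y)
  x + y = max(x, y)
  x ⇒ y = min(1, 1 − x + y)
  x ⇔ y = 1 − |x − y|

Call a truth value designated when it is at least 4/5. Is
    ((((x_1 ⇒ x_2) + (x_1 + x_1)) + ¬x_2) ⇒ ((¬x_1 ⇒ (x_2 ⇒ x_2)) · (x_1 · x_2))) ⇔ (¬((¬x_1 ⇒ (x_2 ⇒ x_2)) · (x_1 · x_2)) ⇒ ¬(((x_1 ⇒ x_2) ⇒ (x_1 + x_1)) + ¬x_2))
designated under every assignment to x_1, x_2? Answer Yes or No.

No

Counterexample: take x_1 = 0, x_2 = 2/5.
x_1 ⇒ x_2 = 0 ⇒ 2/5 = 1
x_1 + x_1 = 0 + 0 = 0
(x_1 ⇒ x_2) + (x_1 + x_1) = 1 + 0 = 1
¬x_2 = ¬2/5 = 3/5
((x_1 ⇒ x_2) + (x_1 + x_1)) + ¬x_2 = 1 + 3/5 = 1
¬x_1 = ¬0 = 1
x_2 ⇒ x_2 = 2/5 ⇒ 2/5 = 1
¬x_1 ⇒ (x_2 ⇒ x_2) = 1 ⇒ 1 = 1
x_1 · x_2 = 0 · 2/5 = 0
(¬x_1 ⇒ (x_2 ⇒ x_2)) · (x_1 · x_2) = 1 · 0 = 0
(((x_1 ⇒ x_2) + (x_1 + x_1)) + ¬x_2) ⇒ ((¬x_1 ⇒ (x_2 ⇒ x_2)) · (x_1 · x_2)) = 1 ⇒ 0 = 0
¬x_1 = ¬0 = 1
x_2 ⇒ x_2 = 2/5 ⇒ 2/5 = 1
¬x_1 ⇒ (x_2 ⇒ x_2) = 1 ⇒ 1 = 1
x_1 · x_2 = 0 · 2/5 = 0
(¬x_1 ⇒ (x_2 ⇒ x_2)) · (x_1 · x_2) = 1 · 0 = 0
¬((¬x_1 ⇒ (x_2 ⇒ x_2)) · (x_1 · x_2)) = ¬0 = 1
x_1 ⇒ x_2 = 0 ⇒ 2/5 = 1
x_1 + x_1 = 0 + 0 = 0
(x_1 ⇒ x_2) ⇒ (x_1 + x_1) = 1 ⇒ 0 = 0
¬x_2 = ¬2/5 = 3/5
((x_1 ⇒ x_2) ⇒ (x_1 + x_1)) + ¬x_2 = 0 + 3/5 = 3/5
¬(((x_1 ⇒ x_2) ⇒ (x_1 + x_1)) + ¬x_2) = ¬3/5 = 2/5
¬((¬x_1 ⇒ (x_2 ⇒ x_2)) · (x_1 · x_2)) ⇒ ¬(((x_1 ⇒ x_2) ⇒ (x_1 + x_1)) + ¬x_2) = 1 ⇒ 2/5 = 2/5
((((x_1 ⇒ x_2) + (x_1 + x_1)) + ¬x_2) ⇒ ((¬x_1 ⇒ (x_2 ⇒ x_2)) · (x_1 · x_2))) ⇔ (¬((¬x_1 ⇒ (x_2 ⇒ x_2)) · (x_1 · x_2)) ⇒ ¬(((x_1 ⇒ x_2) ⇒ (x_1 + x_1)) + ¬x_2)) = 0 ⇔ 2/5 = 3/5
This gives 3/5, which is below 4/5.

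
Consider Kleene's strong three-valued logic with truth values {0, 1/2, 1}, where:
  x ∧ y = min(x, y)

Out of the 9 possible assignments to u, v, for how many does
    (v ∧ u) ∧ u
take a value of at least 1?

1

u = 0, v = 0 ↦ 0  <
u = 0, v = 1/2 ↦ 0  <
u = 0, v = 1 ↦ 0  <
u = 1/2, v = 0 ↦ 0  <
u = 1/2, v = 1/2 ↦ 1/2  <
u = 1/2, v = 1 ↦ 1/2  <
u = 1, v = 0 ↦ 0  <
u = 1, v = 1/2 ↦ 1/2  <
u = 1, v = 1 ↦ 1  ≥
So 1 of the 9 assignments meets the threshold.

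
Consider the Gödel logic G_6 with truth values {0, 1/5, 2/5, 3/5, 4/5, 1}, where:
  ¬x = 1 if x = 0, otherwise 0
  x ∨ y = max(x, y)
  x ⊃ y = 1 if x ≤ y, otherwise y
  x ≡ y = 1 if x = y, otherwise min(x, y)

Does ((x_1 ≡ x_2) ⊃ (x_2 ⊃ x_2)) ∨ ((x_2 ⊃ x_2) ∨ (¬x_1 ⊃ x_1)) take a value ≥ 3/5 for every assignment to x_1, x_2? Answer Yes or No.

At x_1 = 2/5, x_2 = 0, for instance:
x_1 ≡ x_2 = 2/5 ≡ 0 = 0
x_2 ⊃ x_2 = 0 ⊃ 0 = 1
(x_1 ≡ x_2) ⊃ (x_2 ⊃ x_2) = 0 ⊃ 1 = 1
x_2 ⊃ x_2 = 0 ⊃ 0 = 1
¬x_1 = ¬2/5 = 0
¬x_1 ⊃ x_1 = 0 ⊃ 2/5 = 1
(x_2 ⊃ x_2) ∨ (¬x_1 ⊃ x_1) = 1 ∨ 1 = 1
((x_1 ≡ x_2) ⊃ (x_2 ⊃ x_2)) ∨ ((x_2 ⊃ x_2) ∨ (¬x_1 ⊃ x_1)) = 1 ∨ 1 = 1
and checking the remaining 35 assignments likewise gives ≥ 3/5 in every case.

Yes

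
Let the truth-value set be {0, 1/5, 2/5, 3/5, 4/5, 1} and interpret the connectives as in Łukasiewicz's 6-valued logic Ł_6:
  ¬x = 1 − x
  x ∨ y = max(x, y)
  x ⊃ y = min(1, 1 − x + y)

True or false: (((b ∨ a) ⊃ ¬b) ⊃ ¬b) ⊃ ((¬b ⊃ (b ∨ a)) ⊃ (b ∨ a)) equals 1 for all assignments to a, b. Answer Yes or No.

At a = 3/5, b = 3/5, for instance:
b ∨ a = 3/5 ∨ 3/5 = 3/5
¬b = ¬3/5 = 2/5
(b ∨ a) ⊃ ¬b = 3/5 ⊃ 2/5 = 4/5
((b ∨ a) ⊃ ¬b) ⊃ ¬b = 4/5 ⊃ 2/5 = 3/5
¬b ⊃ (b ∨ a) = 2/5 ⊃ 3/5 = 1
(¬b ⊃ (b ∨ a)) ⊃ (b ∨ a) = 1 ⊃ 3/5 = 3/5
(((b ∨ a) ⊃ ¬b) ⊃ ¬b) ⊃ ((¬b ⊃ (b ∨ a)) ⊃ (b ∨ a)) = 3/5 ⊃ 3/5 = 1
and checking the remaining 35 assignments likewise gives ≥ 1 in every case.

Yes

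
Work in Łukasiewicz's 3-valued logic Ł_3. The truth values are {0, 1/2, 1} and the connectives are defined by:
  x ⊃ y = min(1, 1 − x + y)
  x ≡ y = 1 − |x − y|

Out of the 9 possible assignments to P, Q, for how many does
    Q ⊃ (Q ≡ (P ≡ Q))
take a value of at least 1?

P = 0, Q = 0 ↦ 1  ≥
P = 0, Q = 1/2 ↦ 1  ≥
P = 0, Q = 1 ↦ 0  <
P = 1/2, Q = 0 ↦ 1  ≥
P = 1/2, Q = 1/2 ↦ 1  ≥
P = 1/2, Q = 1 ↦ 1/2  <
P = 1, Q = 0 ↦ 1  ≥
P = 1, Q = 1/2 ↦ 1  ≥
P = 1, Q = 1 ↦ 1  ≥
So 7 of the 9 assignments meet the threshold.

7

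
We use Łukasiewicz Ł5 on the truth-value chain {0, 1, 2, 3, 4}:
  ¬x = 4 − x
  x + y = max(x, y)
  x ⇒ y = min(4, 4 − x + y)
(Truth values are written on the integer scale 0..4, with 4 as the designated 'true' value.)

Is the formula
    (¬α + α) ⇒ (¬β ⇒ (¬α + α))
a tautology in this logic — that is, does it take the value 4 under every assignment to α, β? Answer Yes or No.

Yes

At α = 4, β = 2, for instance:
¬α = ¬4 = 0
¬α + α = 0 + 4 = 4
¬β = ¬2 = 2
¬β ⇒ (¬α + α) = 2 ⇒ 4 = 4
(¬α + α) ⇒ (¬β ⇒ (¬α + α)) = 4 ⇒ 4 = 4
and checking the remaining 24 assignments likewise gives ≥ 4 in every case.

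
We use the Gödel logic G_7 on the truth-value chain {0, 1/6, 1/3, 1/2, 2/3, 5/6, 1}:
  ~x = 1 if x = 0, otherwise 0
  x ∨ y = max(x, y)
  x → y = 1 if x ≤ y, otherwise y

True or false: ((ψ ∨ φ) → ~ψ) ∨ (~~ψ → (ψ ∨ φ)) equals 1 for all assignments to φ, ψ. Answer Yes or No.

No

Counterexample: take φ = 0, ψ = 1/6.
ψ ∨ φ = 1/6 ∨ 0 = 1/6
~ψ = ~1/6 = 0
(ψ ∨ φ) → ~ψ = 1/6 → 0 = 0
~ψ = ~1/6 = 0
~~ψ = ~0 = 1
ψ ∨ φ = 1/6 ∨ 0 = 1/6
~~ψ → (ψ ∨ φ) = 1 → 1/6 = 1/6
((ψ ∨ φ) → ~ψ) ∨ (~~ψ → (ψ ∨ φ)) = 0 ∨ 1/6 = 1/6
This gives 1/6 ≠ 1.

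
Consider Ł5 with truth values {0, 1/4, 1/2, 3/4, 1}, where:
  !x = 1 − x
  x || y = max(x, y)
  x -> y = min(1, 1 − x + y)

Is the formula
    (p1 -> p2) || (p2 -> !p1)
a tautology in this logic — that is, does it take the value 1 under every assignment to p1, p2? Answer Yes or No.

No

Counterexample: take p1 = 3/4, p2 = 1/2.
p1 -> p2 = 3/4 -> 1/2 = 3/4
!p1 = !3/4 = 1/4
p2 -> !p1 = 1/2 -> 1/4 = 3/4
(p1 -> p2) || (p2 -> !p1) = 3/4 || 3/4 = 3/4
This gives 3/4 ≠ 1.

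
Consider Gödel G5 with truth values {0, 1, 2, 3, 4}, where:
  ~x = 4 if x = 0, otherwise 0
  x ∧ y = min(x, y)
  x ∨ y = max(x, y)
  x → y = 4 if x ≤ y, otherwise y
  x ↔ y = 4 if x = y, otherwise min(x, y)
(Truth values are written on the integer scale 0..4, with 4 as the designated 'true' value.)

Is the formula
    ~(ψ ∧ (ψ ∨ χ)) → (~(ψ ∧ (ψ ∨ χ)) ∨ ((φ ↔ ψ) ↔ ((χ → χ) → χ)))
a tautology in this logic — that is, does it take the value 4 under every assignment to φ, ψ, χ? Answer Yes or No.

Yes

At φ = 4, ψ = 3, χ = 1, for instance:
ψ ∨ χ = 3 ∨ 1 = 3
ψ ∧ (ψ ∨ χ) = 3 ∧ 3 = 3
~(ψ ∧ (ψ ∨ χ)) = ~3 = 0
φ ↔ ψ = 4 ↔ 3 = 3
χ → χ = 1 → 1 = 4
(χ → χ) → χ = 4 → 1 = 1
(φ ↔ ψ) ↔ ((χ → χ) → χ) = 3 ↔ 1 = 1
~(ψ ∧ (ψ ∨ χ)) ∨ ((φ ↔ ψ) ↔ ((χ → χ) → χ)) = 0 ∨ 1 = 1
~(ψ ∧ (ψ ∨ χ)) → (~(ψ ∧ (ψ ∨ χ)) ∨ ((φ ↔ ψ) ↔ ((χ → χ) → χ))) = 0 → 1 = 4
and checking the remaining 124 assignments likewise gives ≥ 4 in every case.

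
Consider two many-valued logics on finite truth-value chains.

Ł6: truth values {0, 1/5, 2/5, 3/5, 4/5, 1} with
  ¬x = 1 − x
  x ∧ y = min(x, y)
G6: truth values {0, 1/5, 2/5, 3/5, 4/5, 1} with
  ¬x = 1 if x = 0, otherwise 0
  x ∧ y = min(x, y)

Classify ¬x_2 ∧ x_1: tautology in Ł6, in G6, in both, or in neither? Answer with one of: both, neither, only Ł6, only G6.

neither

In Ł6: at x_1 = 0, x_2 = 0 the value is 0 — not a tautology.
In G6: at x_1 = 0, x_2 = 0 the value is 0 — not a tautology.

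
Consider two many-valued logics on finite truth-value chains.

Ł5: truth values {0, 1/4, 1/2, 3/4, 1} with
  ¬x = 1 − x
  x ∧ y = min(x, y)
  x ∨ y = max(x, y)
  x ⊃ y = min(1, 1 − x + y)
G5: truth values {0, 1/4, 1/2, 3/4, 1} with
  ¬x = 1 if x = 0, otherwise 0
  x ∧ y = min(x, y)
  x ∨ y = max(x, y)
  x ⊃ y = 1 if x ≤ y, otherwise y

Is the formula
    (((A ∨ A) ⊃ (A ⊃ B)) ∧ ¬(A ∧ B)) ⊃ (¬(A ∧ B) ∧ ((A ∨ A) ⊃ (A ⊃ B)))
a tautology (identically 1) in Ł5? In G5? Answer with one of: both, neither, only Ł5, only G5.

both

In Ł5: every assignment gives 1 — tautology.
In G5: every assignment gives 1 — tautology.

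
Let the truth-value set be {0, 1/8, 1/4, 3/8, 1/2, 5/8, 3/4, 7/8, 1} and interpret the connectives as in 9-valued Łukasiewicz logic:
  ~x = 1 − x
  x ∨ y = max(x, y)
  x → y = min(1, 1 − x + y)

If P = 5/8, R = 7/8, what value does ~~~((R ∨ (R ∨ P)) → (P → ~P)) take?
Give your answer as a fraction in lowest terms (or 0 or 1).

1/8

R ∨ P = 7/8 ∨ 5/8 = 7/8
R ∨ (R ∨ P) = 7/8 ∨ 7/8 = 7/8
~P = ~5/8 = 3/8
P → ~P = 5/8 → 3/8 = 3/4
(R ∨ (R ∨ P)) → (P → ~P) = 7/8 → 3/4 = 7/8
~((R ∨ (R ∨ P)) → (P → ~P)) = ~7/8 = 1/8
~~((R ∨ (R ∨ P)) → (P → ~P)) = ~1/8 = 7/8
~~~((R ∨ (R ∨ P)) → (P → ~P)) = ~7/8 = 1/8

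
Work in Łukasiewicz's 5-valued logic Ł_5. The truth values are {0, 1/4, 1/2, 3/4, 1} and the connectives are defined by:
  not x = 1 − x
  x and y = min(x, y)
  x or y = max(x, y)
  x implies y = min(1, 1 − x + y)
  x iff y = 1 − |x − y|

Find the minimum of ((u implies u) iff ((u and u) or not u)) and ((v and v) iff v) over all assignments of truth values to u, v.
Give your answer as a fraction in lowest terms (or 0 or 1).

Take u = 1/2, v = 0:
u implies u = 1/2 implies 1/2 = 1
u and u = 1/2 and 1/2 = 1/2
not u = not 1/2 = 1/2
(u and u) or not u = 1/2 or 1/2 = 1/2
(u implies u) iff ((u and u) or not u) = 1 iff 1/2 = 1/2
v and v = 0 and 0 = 0
(v and v) iff v = 0 iff 0 = 1
((u implies u) iff ((u and u) or not u)) and ((v and v) iff v) = 1/2 and 1 = 1/2
No assignment yields a value below 1/2, so this is the minimum.

1/2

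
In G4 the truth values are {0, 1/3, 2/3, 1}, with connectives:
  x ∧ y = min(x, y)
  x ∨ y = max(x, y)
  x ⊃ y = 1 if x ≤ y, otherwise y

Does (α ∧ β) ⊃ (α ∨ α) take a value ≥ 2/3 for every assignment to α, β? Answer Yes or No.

Yes

α = 0, β = 0 ↦ 1
α = 0, β = 1/3 ↦ 1
α = 0, β = 2/3 ↦ 1
α = 0, β = 1 ↦ 1
α = 1/3, β = 0 ↦ 1
α = 1/3, β = 1/3 ↦ 1
α = 1/3, β = 2/3 ↦ 1
α = 1/3, β = 1 ↦ 1
α = 2/3, β = 0 ↦ 1
α = 2/3, β = 1/3 ↦ 1
α = 2/3, β = 2/3 ↦ 1
α = 2/3, β = 1 ↦ 1
α = 1, β = 0 ↦ 1
α = 1, β = 1/3 ↦ 1
α = 1, β = 2/3 ↦ 1
α = 1, β = 1 ↦ 1
Every assignment gives a value ≥ 2/3.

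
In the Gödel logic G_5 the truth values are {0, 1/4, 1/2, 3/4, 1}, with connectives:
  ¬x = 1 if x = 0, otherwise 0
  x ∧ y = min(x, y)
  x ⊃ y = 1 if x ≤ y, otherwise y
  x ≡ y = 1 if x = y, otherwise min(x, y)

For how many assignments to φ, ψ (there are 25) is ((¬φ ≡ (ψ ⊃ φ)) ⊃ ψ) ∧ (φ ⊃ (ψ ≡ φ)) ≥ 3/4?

15

value 1: 14 assignments (counts)
value 3/4: 1 assignment (counts)
value 1/2: 2 assignments
value 1/4: 3 assignments
value 0: 5 assignments
So 15 of the 25 assignments meet the threshold.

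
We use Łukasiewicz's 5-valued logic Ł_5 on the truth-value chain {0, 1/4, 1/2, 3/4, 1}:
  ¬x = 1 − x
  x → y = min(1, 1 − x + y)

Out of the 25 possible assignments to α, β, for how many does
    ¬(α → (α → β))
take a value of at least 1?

1

value 1: 1 assignment (counts)
value 3/4: 1 assignment
value 1/2: 2 assignments
value 1/4: 2 assignments
value 0: 19 assignments
So 1 of the 25 assignments meets the threshold.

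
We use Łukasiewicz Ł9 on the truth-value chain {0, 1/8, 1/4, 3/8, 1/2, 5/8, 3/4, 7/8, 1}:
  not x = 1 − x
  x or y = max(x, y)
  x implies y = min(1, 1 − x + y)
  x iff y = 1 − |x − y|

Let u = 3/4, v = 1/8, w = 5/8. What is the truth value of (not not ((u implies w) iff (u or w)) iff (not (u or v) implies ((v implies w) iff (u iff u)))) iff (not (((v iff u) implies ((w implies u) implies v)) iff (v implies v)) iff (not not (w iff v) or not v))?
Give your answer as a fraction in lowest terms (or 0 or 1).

1/2

u implies w = 3/4 implies 5/8 = 7/8
u or w = 3/4 or 5/8 = 3/4
(u implies w) iff (u or w) = 7/8 iff 3/4 = 7/8
not ((u implies w) iff (u or w)) = not 7/8 = 1/8
not not ((u implies w) iff (u or w)) = not 1/8 = 7/8
u or v = 3/4 or 1/8 = 3/4
not (u or v) = not 3/4 = 1/4
v implies w = 1/8 implies 5/8 = 1
u iff u = 3/4 iff 3/4 = 1
(v implies w) iff (u iff u) = 1 iff 1 = 1
not (u or v) implies ((v implies w) iff (u iff u)) = 1/4 implies 1 = 1
not not ((u implies w) iff (u or w)) iff (not (u or v) implies ((v implies w) iff (u iff u))) = 7/8 iff 1 = 7/8
v iff u = 1/8 iff 3/4 = 3/8
w implies u = 5/8 implies 3/4 = 1
(w implies u) implies v = 1 implies 1/8 = 1/8
(v iff u) implies ((w implies u) implies v) = 3/8 implies 1/8 = 3/4
v implies v = 1/8 implies 1/8 = 1
((v iff u) implies ((w implies u) implies v)) iff (v implies v) = 3/4 iff 1 = 3/4
not (((v iff u) implies ((w implies u) implies v)) iff (v implies v)) = not 3/4 = 1/4
w iff v = 5/8 iff 1/8 = 1/2
not (w iff v) = not 1/2 = 1/2
not not (w iff v) = not 1/2 = 1/2
not v = not 1/8 = 7/8
not not (w iff v) or not v = 1/2 or 7/8 = 7/8
not (((v iff u) implies ((w implies u) implies v)) iff (v implies v)) iff (not not (w iff v) or not v) = 1/4 iff 7/8 = 3/8
(not not ((u implies w) iff (u or w)) iff (not (u or v) implies ((v implies w) iff (u iff u)))) iff (not (((v iff u) implies ((w implies u) implies v)) iff (v implies v)) iff (not not (w iff v) or not v)) = 7/8 iff 3/8 = 1/2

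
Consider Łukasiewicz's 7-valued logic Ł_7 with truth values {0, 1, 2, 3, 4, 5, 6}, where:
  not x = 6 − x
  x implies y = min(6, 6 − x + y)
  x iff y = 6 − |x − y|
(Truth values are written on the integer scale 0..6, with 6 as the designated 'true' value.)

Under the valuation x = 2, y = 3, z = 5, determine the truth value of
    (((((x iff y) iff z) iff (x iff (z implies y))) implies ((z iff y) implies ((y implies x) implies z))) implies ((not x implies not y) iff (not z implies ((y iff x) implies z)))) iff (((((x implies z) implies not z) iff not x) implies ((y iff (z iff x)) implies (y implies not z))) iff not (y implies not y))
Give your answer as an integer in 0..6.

1

x iff y = 2 iff 3 = 5
(x iff y) iff z = 5 iff 5 = 6
z implies y = 5 implies 3 = 4
x iff (z implies y) = 2 iff 4 = 4
((x iff y) iff z) iff (x iff (z implies y)) = 6 iff 4 = 4
z iff y = 5 iff 3 = 4
y implies x = 3 implies 2 = 5
(y implies x) implies z = 5 implies 5 = 6
(z iff y) implies ((y implies x) implies z) = 4 implies 6 = 6
(((x iff y) iff z) iff (x iff (z implies y))) implies ((z iff y) implies ((y implies x) implies z)) = 4 implies 6 = 6
not x = not 2 = 4
not y = not 3 = 3
not x implies not y = 4 implies 3 = 5
not z = not 5 = 1
y iff x = 3 iff 2 = 5
(y iff x) implies z = 5 implies 5 = 6
not z implies ((y iff x) implies z) = 1 implies 6 = 6
(not x implies not y) iff (not z implies ((y iff x) implies z)) = 5 iff 6 = 5
((((x iff y) iff z) iff (x iff (z implies y))) implies ((z iff y) implies ((y implies x) implies z))) implies ((not x implies not y) iff (not z implies ((y iff x) implies z))) = 6 implies 5 = 5
x implies z = 2 implies 5 = 6
not z = not 5 = 1
(x implies z) implies not z = 6 implies 1 = 1
not x = not 2 = 4
((x implies z) implies not z) iff not x = 1 iff 4 = 3
z iff x = 5 iff 2 = 3
y iff (z iff x) = 3 iff 3 = 6
not z = not 5 = 1
y implies not z = 3 implies 1 = 4
(y iff (z iff x)) implies (y implies not z) = 6 implies 4 = 4
(((x implies z) implies not z) iff not x) implies ((y iff (z iff x)) implies (y implies not z)) = 3 implies 4 = 6
not y = not 3 = 3
y implies not y = 3 implies 3 = 6
not (y implies not y) = not 6 = 0
((((x implies z) implies not z) iff not x) implies ((y iff (z iff x)) implies (y implies not z))) iff not (y implies not y) = 6 iff 0 = 0
(((((x iff y) iff z) iff (x iff (z implies y))) implies ((z iff y) implies ((y implies x) implies z))) implies ((not x implies not y) iff (not z implies ((y iff x) implies z)))) iff (((((x implies z) implies not z) iff not x) implies ((y iff (z iff x)) implies (y implies not z))) iff not (y implies not y)) = 5 iff 0 = 1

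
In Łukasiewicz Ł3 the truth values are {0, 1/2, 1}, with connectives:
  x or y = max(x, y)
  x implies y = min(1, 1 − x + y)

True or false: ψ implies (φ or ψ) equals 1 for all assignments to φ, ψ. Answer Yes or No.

φ = 0, ψ = 0 ↦ 1
φ = 0, ψ = 1/2 ↦ 1
φ = 0, ψ = 1 ↦ 1
φ = 1/2, ψ = 0 ↦ 1
φ = 1/2, ψ = 1/2 ↦ 1
φ = 1/2, ψ = 1 ↦ 1
φ = 1, ψ = 0 ↦ 1
φ = 1, ψ = 1/2 ↦ 1
φ = 1, ψ = 1 ↦ 1
Every assignment gives a value ≥ 1.

Yes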